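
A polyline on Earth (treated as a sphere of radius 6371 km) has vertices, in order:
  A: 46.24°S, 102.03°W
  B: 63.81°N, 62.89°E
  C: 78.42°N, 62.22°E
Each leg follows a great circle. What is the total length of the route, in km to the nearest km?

Leg A→B: central angle 2.8018 rad, distance 17850.5 km.
Leg B→C: central angle 0.2550 rad, distance 1624.7 km.
Total: 17850.5 + 1624.7 ≈ 19475 km.

19475 km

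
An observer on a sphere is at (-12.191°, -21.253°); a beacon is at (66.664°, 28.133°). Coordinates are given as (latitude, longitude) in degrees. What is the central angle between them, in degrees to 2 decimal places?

86.67°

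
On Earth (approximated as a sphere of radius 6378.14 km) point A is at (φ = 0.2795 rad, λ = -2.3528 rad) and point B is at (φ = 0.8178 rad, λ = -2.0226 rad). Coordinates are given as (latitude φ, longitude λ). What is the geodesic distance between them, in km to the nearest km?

3852 km

Let φ₁ = 0.2795 rad, φ₂ = 0.8178 rad, and Δλ = 0.3302 rad.
cos c = sin φ₁ sin φ₂ + cos φ₁ cos φ₂ cos Δλ = (0.2759)(0.7296) + (0.9612)(0.6838)(0.9460) = 0.82307,
so c = arccos(0.82307) = 0.60400 rad.
Distance = R·c = 6378.14 × 0.6040 ≈ 3852 km.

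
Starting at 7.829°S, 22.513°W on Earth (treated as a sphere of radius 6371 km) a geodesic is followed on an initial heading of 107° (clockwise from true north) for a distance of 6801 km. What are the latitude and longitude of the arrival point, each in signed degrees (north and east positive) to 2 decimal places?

-18.63°, 39.62°

Angular distance δ = d/R = 6801/6371 = 1.06749 rad; initial bearing θ = 1.8675 rad.
sin φ₂ = sin φ₁ cos δ + cos φ₁ sin δ cos θ = (-0.1362)(0.4823) + (0.9907)(0.8760)(-0.2924) = -0.3194, so φ₂ = -18.63°.
Δλ = atan2(sin θ sin δ cos φ₁, cos δ − sin φ₁ sin φ₂) = atan2(0.8299, 0.4388) = 62.133°.
λ₂ = -22.513° + 62.133° = 39.62°.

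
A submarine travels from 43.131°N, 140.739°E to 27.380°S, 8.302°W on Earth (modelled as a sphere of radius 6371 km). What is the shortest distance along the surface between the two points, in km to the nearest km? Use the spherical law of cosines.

With latitudes φ₁ = 43.131°, φ₂ = -27.380° and longitude difference Δλ = -149.041°:
cos c = sin φ₁ sin φ₂ + cos φ₁ cos φ₂ cos Δλ = (0.6837)(-0.4599) + (0.7298)(0.8880)(-0.8575) = -0.87013,
so c = arccos(-0.87013) = 2.62626 rad.
Distance = R·c = 6371 × 2.6263 ≈ 16732 km.

16732 km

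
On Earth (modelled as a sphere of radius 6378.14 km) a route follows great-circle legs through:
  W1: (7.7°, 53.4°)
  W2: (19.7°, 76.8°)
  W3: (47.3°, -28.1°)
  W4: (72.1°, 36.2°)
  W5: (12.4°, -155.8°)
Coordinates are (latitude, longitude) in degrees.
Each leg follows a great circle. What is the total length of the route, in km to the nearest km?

Leg W1→W2: central angle 0.4478 rad, distance 2855.9 km.
Leg W2→W3: central angle 1.4871 rad, distance 9485.1 km.
Leg W3→W4: central angle 0.6604 rad, distance 4212.3 km.
Leg W4→W5: central angle 1.6602 rad, distance 10589.0 km.
Total: 2855.9 + 9485.1 + 4212.3 + 10589.0 ≈ 27142 km.

27142 km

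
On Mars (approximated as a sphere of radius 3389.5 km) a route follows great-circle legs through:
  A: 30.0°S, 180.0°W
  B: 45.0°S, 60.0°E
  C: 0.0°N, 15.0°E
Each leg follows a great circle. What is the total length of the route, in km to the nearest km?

8713 km

Leg A→B: central angle 1.5234 rad, distance 5163.6 km.
Leg B→C: central angle 1.0472 rad, distance 3549.5 km.
Total: 5163.6 + 3549.5 ≈ 8713 km.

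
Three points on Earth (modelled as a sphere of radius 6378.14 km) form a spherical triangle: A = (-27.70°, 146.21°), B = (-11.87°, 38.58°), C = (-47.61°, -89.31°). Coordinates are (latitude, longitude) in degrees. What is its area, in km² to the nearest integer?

82994443 km²

Side lengths (central angles): a = 1.8269, b = 1.5654, c = 1.7384 rad; semiperimeter s = 2.5653.
By l'Huilier's theorem, tan(E/4) = √[tan(s/2) tan((s−a)/2) tan((s−b)/2) tan((s−c)/2)], giving spherical excess E = 2.0401 rad.
Area = E·R² = 2.0401 × (6378.14)² ≈ 82994443 km².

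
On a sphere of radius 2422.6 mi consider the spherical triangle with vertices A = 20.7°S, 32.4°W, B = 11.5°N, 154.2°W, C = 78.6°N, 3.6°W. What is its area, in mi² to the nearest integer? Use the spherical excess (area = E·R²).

Side lengths (central angles): a = 1.5441, b = 1.7563, c = 2.1574 rad; semiperimeter s = 2.7289.
By l'Huilier's theorem, tan(E/4) = √[tan(s/2) tan((s−a)/2) tan((s−b)/2) tan((s−c)/2)], giving spherical excess E = 2.4608 rad.
Area = E·R² = 2.4608 × (2422.6)² ≈ 14442154 mi².

14442154 mi²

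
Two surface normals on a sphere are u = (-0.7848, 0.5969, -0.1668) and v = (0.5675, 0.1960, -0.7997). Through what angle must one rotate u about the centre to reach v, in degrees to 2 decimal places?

101.24°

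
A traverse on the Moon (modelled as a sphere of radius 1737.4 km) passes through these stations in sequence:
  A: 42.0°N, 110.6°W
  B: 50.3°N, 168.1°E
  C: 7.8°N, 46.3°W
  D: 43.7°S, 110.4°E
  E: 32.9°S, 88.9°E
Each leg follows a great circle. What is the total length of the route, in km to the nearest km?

9929 km

Leg A→B: central angle 0.9439 rad, distance 1639.9 km.
Leg B→C: central angle 2.0018 rad, distance 3477.9 km.
Leg C→D: central angle 2.4213 rad, distance 4206.8 km.
Leg D→E: central angle 0.3480 rad, distance 604.7 km.
Total: 1639.9 + 3477.9 + 4206.8 + 604.7 ≈ 9929 km.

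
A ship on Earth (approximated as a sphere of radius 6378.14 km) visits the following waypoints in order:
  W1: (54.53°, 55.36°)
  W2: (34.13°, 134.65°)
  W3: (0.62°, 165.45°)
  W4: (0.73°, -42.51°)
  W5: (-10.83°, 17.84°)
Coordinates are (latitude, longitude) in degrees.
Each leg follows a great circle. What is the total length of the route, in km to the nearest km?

34974 km

Leg W1→W2: central angle 0.9930 rad, distance 6333.2 km.
Leg W2→W3: central angle 0.7712 rad, distance 4919.1 km.
Leg W3→W4: central angle 2.6530 rad, distance 16921.5 km.
Leg W4→W5: central angle 1.0662 rad, distance 6800.4 km.
Total: 6333.2 + 4919.1 + 16921.5 + 6800.4 ≈ 34974 km.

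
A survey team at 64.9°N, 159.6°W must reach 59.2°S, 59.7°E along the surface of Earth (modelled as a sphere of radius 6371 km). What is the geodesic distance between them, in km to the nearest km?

17910 km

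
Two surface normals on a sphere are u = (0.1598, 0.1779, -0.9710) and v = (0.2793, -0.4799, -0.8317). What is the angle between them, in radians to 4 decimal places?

0.6969 rad

u·v = 0.7668; |u| = 1.0000, |v| = 1.0000.
cos θ = (u·v)/(|u||v|) = 0.7668, so θ = 0.6969 rad.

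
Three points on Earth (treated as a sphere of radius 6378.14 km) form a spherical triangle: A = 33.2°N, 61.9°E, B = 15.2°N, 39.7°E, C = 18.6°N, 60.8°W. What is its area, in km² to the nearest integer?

21215921 km²

Side lengths (central angles): a = 1.6539, b = 1.8274, c = 0.4708 rad; semiperimeter s = 1.9761.
By l'Huilier's theorem, tan(E/4) = √[tan(s/2) tan((s−a)/2) tan((s−b)/2) tan((s−c)/2)], giving spherical excess E = 0.5215 rad.
Area = E·R² = 0.5215 × (6378.14)² ≈ 21215921 km².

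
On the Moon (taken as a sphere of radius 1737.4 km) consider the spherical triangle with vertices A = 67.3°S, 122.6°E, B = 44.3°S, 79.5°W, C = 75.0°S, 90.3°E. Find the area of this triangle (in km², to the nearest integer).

Side lengths (central angles): a = 1.0561, b = 0.2217, c = 1.1719 rad; semiperimeter s = 1.2248.
By l'Huilier's theorem, tan(E/4) = √[tan(s/2) tan((s−a)/2) tan((s−b)/2) tan((s−c)/2)], giving spherical excess E = 0.1174 rad.
Area = E·R² = 0.1174 × (1737.4)² ≈ 354485 km².

354485 km²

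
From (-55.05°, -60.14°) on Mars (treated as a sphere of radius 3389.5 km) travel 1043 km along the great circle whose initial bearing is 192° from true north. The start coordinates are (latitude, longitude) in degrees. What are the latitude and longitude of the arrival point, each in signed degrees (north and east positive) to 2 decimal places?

Angular distance δ = d/R = 1043/3389.5 = 0.30772 rad; initial bearing θ = 3.3510 rad.
sin φ₂ = sin φ₁ cos δ + cos φ₁ sin δ cos θ = (-0.8197)(0.9530) + (0.5729)(0.3029)(-0.9781) = -0.9509, so φ₂ = -71.97°.
Δλ = atan2(sin θ sin δ cos φ₁, cos δ − sin φ₁ sin φ₂) = atan2(-0.0361, 0.1736) = -11.736°.
λ₂ = -60.140° − 11.736° = -71.88°.

-71.97°, -71.88°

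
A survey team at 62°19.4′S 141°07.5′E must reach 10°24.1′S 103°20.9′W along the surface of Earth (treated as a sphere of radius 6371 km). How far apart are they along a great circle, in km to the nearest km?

10243 km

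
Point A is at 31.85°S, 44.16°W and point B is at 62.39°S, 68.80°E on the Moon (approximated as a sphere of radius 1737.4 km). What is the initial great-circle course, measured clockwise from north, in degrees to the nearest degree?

Δλ = 112.960° = 1.9715 rad.
y = sin Δλ · cos φ₂ = (0.9208)(0.4635) = 0.4267
x = cos φ₁ sin φ₂ − sin φ₁ cos φ₂ cos Δλ = (0.8494)(-0.8861) − (-0.5277)(0.4635)(-0.3901) = -0.8481
θ = atan2(y, x) = 153.29°, so the bearing is 153°.

153°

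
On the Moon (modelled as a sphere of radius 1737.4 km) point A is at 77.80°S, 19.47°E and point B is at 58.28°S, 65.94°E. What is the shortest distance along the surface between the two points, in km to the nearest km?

Let φ₁ = -1.3579 rad, φ₂ = -1.0172 rad, and Δλ = 0.8111 rad.
Haversine: a = sin²(Δφ/2) + cos φ₁ cos φ₂ sin²(Δλ/2) = 0.0287 + (0.2113)(0.5258)(0.1556) = 0.04603.
Central angle c = 2·arcsin(√a) = 0.43245 rad.
Distance = R·c = 1737.4 × 0.4325 ≈ 751 km.

751 km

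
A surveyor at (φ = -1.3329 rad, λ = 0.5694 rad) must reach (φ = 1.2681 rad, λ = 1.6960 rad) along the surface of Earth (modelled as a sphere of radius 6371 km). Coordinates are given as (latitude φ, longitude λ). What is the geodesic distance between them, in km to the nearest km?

In radians: φ₁ = -1.3329, φ₂ = 1.2681, Δλ = 64.549° = 1.1266 rad.
cos c = sin φ₁ sin φ₂ + cos φ₁ cos φ₂ cos Δλ = (-0.9718)(0.9545) + (0.2357)(0.2981)(0.4297) = -0.89746,
so c = arccos(-0.89746) = 2.68478 rad.
Distance = R·c = 6371 × 2.6848 ≈ 17105 km.

17105 km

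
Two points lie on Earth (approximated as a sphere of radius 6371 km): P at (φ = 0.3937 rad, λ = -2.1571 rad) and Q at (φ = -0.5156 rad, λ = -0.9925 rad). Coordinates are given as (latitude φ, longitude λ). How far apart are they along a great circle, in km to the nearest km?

9188 km

Let φ₁ = 0.3937 rad, φ₂ = -0.5156 rad, and Δλ = 1.1646 rad.
cos c = sin φ₁ sin φ₂ + cos φ₁ cos φ₂ cos Δλ = (0.3836)(-0.4931) + (0.9235)(0.8700)(0.3951) = 0.12831,
so c = arccos(0.12831) = 1.44213 rad.
Distance = R·c = 6371 × 1.4421 ≈ 9188 km.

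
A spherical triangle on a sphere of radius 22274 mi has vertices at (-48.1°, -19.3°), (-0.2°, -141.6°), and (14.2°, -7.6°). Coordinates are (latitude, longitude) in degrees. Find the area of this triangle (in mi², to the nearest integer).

991246756 mi²

Side lengths (central angles): a = 2.3108, b = 1.1025, c = 1.9329 rad; semiperimeter s = 2.6731.
By l'Huilier's theorem, tan(E/4) = √[tan(s/2) tan((s−a)/2) tan((s−b)/2) tan((s−c)/2)], giving spherical excess E = 1.9980 rad.
Area = E·R² = 1.9980 × (22274)² ≈ 991246756 mi².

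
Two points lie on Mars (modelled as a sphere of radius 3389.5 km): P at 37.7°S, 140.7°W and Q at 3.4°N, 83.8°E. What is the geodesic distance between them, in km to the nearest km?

7504 km

Let φ₁ = -0.6580 rad, φ₂ = 0.0593 rad, and Δλ = -2.3649 rad.
cos c = sin φ₁ sin φ₂ + cos φ₁ cos φ₂ cos Δλ = (-0.6115)(0.0593) + (0.7912)(0.9982)(-0.7133) = -0.59961,
so c = arccos(-0.59961) = 2.21382 rad.
Distance = R·c = 3389.5 × 2.2138 ≈ 7504 km.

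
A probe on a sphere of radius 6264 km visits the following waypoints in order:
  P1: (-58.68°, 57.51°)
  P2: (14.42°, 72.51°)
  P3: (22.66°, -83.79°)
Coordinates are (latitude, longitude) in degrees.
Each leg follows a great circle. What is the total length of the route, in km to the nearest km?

23000 km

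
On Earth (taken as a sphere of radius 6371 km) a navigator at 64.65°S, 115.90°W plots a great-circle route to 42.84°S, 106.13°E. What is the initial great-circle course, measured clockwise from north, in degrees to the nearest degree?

212°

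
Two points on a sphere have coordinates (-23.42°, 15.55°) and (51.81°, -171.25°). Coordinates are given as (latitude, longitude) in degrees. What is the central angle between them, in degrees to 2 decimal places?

151.13°

Let φ₁ = -0.4088 rad, φ₂ = 0.9043 rad, and Δλ = 3.0229 rad.
cos c = sin φ₁ sin φ₂ + cos φ₁ cos φ₂ cos Δλ = (-0.3975)(0.7860) + (0.9176)(0.6183)(-0.9930) = -0.87574,
so c = arccos(-0.87574) = 2.63776 rad.
So the angular separation is 151.13°.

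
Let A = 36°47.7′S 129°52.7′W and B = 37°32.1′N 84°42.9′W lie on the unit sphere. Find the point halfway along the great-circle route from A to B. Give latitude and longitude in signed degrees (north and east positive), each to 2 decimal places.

0.40°, -107.41°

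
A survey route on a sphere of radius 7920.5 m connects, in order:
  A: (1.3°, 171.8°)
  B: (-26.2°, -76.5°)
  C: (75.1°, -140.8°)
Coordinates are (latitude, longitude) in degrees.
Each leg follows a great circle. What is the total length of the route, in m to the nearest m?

Leg A→B: central angle 1.9195 rad, distance 15203.5 m.
Leg B→C: central angle 1.9035 rad, distance 15076.8 m.
Total: 15203.5 + 15076.8 ≈ 30280 m.

30280 m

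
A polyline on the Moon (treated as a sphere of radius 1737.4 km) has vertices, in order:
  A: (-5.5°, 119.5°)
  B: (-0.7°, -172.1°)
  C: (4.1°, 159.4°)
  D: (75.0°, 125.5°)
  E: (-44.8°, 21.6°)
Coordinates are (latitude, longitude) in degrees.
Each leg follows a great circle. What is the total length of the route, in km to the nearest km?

9318 km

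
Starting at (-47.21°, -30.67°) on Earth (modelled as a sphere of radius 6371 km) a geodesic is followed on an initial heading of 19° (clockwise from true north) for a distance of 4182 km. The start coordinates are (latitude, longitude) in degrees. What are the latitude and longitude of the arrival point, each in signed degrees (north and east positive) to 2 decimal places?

-10.92°, -19.00°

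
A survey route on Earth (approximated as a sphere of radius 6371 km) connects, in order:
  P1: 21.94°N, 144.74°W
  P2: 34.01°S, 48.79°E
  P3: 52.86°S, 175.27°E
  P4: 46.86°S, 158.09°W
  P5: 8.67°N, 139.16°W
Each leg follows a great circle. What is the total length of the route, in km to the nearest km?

Leg P1→P2: central angle 2.8457 rad, distance 18130.2 km.
Leg P2→P3: central angle 1.4219 rad, distance 9059.1 km.
Leg P3→P4: central angle 0.3153 rad, distance 2008.9 km.
Leg P4→P5: central angle 1.0129 rad, distance 6453.1 km.
Total: 18130.2 + 9059.1 + 2008.9 + 6453.1 ≈ 35651 km.

35651 km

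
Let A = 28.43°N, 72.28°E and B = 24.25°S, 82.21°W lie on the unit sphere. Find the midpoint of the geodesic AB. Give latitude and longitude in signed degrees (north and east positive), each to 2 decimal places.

9.36°, -9.53°

The central angle between A and B is δ = 2.7368 rad.
With f = 0.5, the slerp weights are sin((1−f)δ)/sin δ = 2.4872 and sin(fδ)/sin δ = 2.4872.
Weighted sum of the unit vectors: (2.4872)·(0.2677,0.8377,0.4761) + (2.4872)·(0.1236,-0.9033,-0.4107) = (0.9731, -0.1633, 0.1626).
Converting back: φ = atan2(z, √(x²+y²)) = 9.36°, λ = atan2(y, x) = -9.53°.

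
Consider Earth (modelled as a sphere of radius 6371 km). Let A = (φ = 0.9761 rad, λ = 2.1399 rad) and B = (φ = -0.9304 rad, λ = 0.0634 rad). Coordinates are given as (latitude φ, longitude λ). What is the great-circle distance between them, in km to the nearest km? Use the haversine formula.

16204 km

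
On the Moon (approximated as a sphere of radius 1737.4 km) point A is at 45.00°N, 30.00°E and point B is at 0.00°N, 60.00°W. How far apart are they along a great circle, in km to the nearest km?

2729 km

In radians: φ₁ = 0.7854, φ₂ = 0.0000, Δλ = -90.000° = -1.5708 rad.
cos c = sin φ₁ sin φ₂ + cos φ₁ cos φ₂ cos Δλ = (0.7071)(0.0000) + (0.7071)(1.0000)(0.0000) = -0.00000,
so c = arccos(-0.00000) = 1.57080 rad.
Distance = R·c = 1737.4 × 1.5708 ≈ 2729 km.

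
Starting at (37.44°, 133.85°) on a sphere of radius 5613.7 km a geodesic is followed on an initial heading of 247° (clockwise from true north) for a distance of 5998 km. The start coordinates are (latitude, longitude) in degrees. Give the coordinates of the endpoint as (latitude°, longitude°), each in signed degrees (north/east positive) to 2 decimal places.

Angular distance δ = d/R = 5998/5613.7 = 1.06846 rad; initial bearing θ = 4.3110 rad.
sin φ₂ = sin φ₁ cos δ + cos φ₁ sin δ cos θ = (0.6079)(0.4815) + (0.7940)(0.8765)(-0.3907) = 0.0208, so φ₂ = 1.19°.
Δλ = atan2(sin θ sin δ cos φ₁, cos δ − sin φ₁ sin φ₂) = atan2(-0.6406, 0.4688) = -53.800°.
λ₂ = 133.850° − 53.800° = 80.05°.

1.19°, 80.05°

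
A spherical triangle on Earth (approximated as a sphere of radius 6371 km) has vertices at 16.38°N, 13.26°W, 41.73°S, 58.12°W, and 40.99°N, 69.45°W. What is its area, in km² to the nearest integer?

29272018 km²

Side lengths (central angles): a = 1.4548, b = 0.9423, c = 1.2453 rad; semiperimeter s = 1.8212.
By l'Huilier's theorem, tan(E/4) = √[tan(s/2) tan((s−a)/2) tan((s−b)/2) tan((s−c)/2)], giving spherical excess E = 0.7212 rad.
Area = E·R² = 0.7212 × (6371)² ≈ 29272018 km².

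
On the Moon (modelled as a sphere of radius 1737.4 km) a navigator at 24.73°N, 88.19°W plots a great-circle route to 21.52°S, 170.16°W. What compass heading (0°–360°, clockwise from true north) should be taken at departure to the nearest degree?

247°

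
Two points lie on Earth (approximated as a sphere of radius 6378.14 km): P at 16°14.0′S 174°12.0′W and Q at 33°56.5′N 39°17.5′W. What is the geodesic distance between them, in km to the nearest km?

In radians: φ₁ = -0.2833, φ₂ = 0.5924, Δλ = 134.908° = 2.3546 rad.
cos c = sin φ₁ sin φ₂ + cos φ₁ cos φ₂ cos Δλ = (-0.2795)(0.5583) + (0.9601)(0.8296)(-0.7060) = -0.71842,
so c = arccos(-0.71842) = 2.37232 rad.
Distance = R·c = 6378.14 × 2.3723 ≈ 15131 km.

15131 km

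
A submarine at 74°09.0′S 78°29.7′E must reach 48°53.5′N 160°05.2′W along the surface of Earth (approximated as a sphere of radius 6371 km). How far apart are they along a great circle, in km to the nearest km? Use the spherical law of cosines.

16115 km

With latitudes φ₁ = -74.150°, φ₂ = 48.892° and longitude difference Δλ = 121.418°:
cos c = sin φ₁ sin φ₂ + cos φ₁ cos φ₂ cos Δλ = (-0.9620)(0.7535) + (0.2731)(0.6575)(-0.5213) = -0.81843,
so c = arccos(-0.81843) = 2.52947 rad.
Distance = R·c = 6371 × 2.5295 ≈ 16115 km.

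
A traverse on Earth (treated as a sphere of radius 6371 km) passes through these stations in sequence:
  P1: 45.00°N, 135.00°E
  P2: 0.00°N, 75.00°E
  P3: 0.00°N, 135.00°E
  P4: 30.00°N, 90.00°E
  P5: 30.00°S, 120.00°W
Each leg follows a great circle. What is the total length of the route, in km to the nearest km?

37320 km

Leg P1→P2: central angle 1.2094 rad, distance 7705.3 km.
Leg P2→P3: central angle 1.0472 rad, distance 6671.7 km.
Leg P3→P4: central angle 0.9117 rad, distance 5808.7 km.
Leg P4→P5: central angle 2.6895 rad, distance 17134.6 km.
Total: 7705.3 + 6671.7 + 5808.7 + 17134.6 ≈ 37320 km.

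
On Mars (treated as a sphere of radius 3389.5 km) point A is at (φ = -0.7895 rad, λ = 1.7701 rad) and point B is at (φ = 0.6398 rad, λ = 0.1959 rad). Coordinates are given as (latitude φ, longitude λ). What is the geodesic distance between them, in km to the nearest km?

6815 km

Let φ₁ = -0.7895 rad, φ₂ = 0.6398 rad, and Δλ = -1.5742 rad.
cos c = sin φ₁ sin φ₂ + cos φ₁ cos φ₂ cos Δλ = (-0.7100)(0.5970) + (0.7042)(0.8022)(-0.0034) = -0.42582,
so c = arccos(-0.42582) = 2.01066 rad.
Distance = R·c = 3389.5 × 2.0107 ≈ 6815 km.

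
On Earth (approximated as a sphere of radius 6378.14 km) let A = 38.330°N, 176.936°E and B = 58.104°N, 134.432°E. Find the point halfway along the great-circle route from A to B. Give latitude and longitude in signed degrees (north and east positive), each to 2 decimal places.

Central angle δ = 0.5879 rad. Interpolating on the sphere with fraction f = 0.5:
P = [sin((1−f)δ)·A + sin(fδ)·B] / sin δ = 0.5224·A + 0.5224·B in Cartesian coordinates,
giving P = (-0.6025, 0.2190, 0.7675), i.e. latitude 50.13°, longitude 160.02°.

50.13°, 160.02°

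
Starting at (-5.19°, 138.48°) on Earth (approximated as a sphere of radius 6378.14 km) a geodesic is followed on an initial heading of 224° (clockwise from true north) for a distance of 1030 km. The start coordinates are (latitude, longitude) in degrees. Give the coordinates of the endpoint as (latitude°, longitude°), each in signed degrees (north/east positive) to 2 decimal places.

Angular distance δ = d/R = 1030/6378.14 = 0.16149 rad; initial bearing θ = 3.9095 rad.
sin φ₂ = sin φ₁ cos δ + cos φ₁ sin δ cos θ = (-0.0905)(0.9870) + (0.9959)(0.1608)(-0.7193) = -0.2045, so φ₂ = -11.80°.
Δλ = atan2(sin θ sin δ cos φ₁, cos δ − sin φ₁ sin φ₂) = atan2(-0.1112, 0.9685) = -6.552°.
λ₂ = 138.480° − 6.552° = 131.93°.

-11.80°, 131.93°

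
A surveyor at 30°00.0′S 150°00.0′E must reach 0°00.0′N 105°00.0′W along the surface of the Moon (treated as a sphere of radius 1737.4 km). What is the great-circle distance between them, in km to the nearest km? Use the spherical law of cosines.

In radians: φ₁ = -0.5236, φ₂ = 0.0000, Δλ = 105.000° = 1.8326 rad.
cos c = sin φ₁ sin φ₂ + cos φ₁ cos φ₂ cos Δλ = (-0.5000)(0.0000) + (0.8660)(1.0000)(-0.2588) = -0.22414,
so c = arccos(-0.22414) = 1.79686 rad.
Distance = R·c = 1737.4 × 1.7969 ≈ 3122 km.

3122 km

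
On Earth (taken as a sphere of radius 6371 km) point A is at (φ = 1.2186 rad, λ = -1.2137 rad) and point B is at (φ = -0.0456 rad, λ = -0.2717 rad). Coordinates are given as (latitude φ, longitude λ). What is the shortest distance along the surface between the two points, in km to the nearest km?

8984 km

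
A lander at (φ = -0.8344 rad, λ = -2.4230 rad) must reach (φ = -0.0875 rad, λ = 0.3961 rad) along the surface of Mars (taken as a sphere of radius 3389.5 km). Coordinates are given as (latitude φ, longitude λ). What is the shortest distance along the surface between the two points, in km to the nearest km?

7379 km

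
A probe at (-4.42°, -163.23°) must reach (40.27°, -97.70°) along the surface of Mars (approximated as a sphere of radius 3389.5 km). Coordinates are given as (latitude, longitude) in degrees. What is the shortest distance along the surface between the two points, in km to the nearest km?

In radians: φ₁ = -0.0771, φ₂ = 0.7028, Δλ = 65.530° = 1.1437 rad.
cos c = sin φ₁ sin φ₂ + cos φ₁ cos φ₂ cos Δλ = (-0.0771)(0.6464) + (0.9970)(0.7630)(0.4142) = 0.26529,
so c = arccos(0.26529) = 1.30229 rad.
Distance = R·c = 3389.5 × 1.3023 ≈ 4414 km.

4414 km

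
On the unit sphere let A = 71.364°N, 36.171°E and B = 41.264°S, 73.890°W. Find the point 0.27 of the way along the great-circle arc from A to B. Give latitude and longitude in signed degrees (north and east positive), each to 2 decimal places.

50.46°, -32.62°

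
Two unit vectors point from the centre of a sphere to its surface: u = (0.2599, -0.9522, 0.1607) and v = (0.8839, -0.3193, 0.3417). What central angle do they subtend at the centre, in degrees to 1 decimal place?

53.9°

u·v = 0.5887; |u| = 1.0000, |v| = 1.0000.
cos θ = (u·v)/(|u||v|) = 0.5887, so θ = 53.9°.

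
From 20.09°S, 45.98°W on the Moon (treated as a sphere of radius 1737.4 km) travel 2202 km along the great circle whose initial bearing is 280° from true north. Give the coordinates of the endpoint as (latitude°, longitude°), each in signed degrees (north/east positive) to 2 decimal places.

Angular distance δ = d/R = 2202/1737.4 = 1.26741 rad; initial bearing θ = 4.8869 rad.
sin φ₂ = sin φ₁ cos δ + cos φ₁ sin δ cos θ = (-0.3435)(0.2988) + (0.9392)(0.9543)(0.1736) = 0.0530, so φ₂ = 3.04°.
Δλ = atan2(sin θ sin δ cos φ₁, cos δ − sin φ₁ sin φ₂) = atan2(-0.8826, 0.3170) = -70.247°.
λ₂ = -45.980° − 70.247° = -116.23°.

3.04°, -116.23°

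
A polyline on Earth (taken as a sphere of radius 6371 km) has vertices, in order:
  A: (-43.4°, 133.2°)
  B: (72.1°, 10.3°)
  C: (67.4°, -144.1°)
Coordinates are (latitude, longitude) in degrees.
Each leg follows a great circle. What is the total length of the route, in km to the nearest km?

Leg A→B: central angle 2.4577 rad, distance 15658.1 km.
Leg B→C: central angle 0.6888 rad, distance 4388.4 km.
Total: 15658.1 + 4388.4 ≈ 20047 km.

20047 km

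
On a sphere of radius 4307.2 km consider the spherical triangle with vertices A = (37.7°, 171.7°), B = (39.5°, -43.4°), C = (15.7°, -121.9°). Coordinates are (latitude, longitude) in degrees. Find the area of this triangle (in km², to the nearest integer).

Side lengths (central angles): a = 1.2448, b = 1.0810, c = 1.6815 rad; semiperimeter s = 2.0037.
By l'Huilier's theorem, tan(E/4) = √[tan(s/2) tan((s−a)/2) tan((s−b)/2) tan((s−c)/2)], giving spherical excess E = 0.8831 rad.
Area = E·R² = 0.8831 × (4307.2)² ≈ 16382827 km².

16382827 km²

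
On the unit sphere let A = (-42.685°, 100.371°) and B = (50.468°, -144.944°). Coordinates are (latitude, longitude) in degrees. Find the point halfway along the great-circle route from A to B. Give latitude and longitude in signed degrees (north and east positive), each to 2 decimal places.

Central angle δ = 2.3722 rad. Interpolating on the sphere with fraction f = 0.5:
P = [sin((1−f)δ)·A + sin(fδ)·B] / sin δ = 1.3323·A + 1.3323·B in Cartesian coordinates,
giving P = (-0.8705, 0.4763, 0.1243), i.e. latitude 7.14°, longitude 151.32°.

7.14°, 151.32°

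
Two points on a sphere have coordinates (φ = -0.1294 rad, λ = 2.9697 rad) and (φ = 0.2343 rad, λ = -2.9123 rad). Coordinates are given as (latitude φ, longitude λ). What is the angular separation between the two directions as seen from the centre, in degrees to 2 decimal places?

30.91°

Let φ₁ = -0.1294 rad, φ₂ = 0.2343 rad, and Δλ = 0.4012 rad.
cos c = sin φ₁ sin φ₂ + cos φ₁ cos φ₂ cos Δλ = (-0.1290)(0.2322) + (0.9916)(0.9727)(0.9206) = 0.85800,
so c = arccos(0.85800) = 0.53943 rad.
So the angular separation is 30.91°.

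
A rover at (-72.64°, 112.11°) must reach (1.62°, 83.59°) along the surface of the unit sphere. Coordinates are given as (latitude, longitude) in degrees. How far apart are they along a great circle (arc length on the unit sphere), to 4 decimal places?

With latitudes φ₁ = -72.640°, φ₂ = 1.620° and longitude difference Δλ = -28.520°:
cos c = sin φ₁ sin φ₂ + cos φ₁ cos φ₂ cos Δλ = (-0.9544)(0.0283) + (0.2984)(0.9996)(0.8787) = 0.23508,
so c = arccos(0.23508) = 1.33350 rad.
On the unit sphere the arc length equals the central angle: 1.3335.

1.3335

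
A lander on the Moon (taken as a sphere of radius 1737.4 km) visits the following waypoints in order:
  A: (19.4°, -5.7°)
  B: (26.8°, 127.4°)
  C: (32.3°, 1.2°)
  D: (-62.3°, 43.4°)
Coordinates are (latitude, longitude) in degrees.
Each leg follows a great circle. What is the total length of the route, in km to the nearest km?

9627 km

Leg A→B: central angle 2.0103 rad, distance 3492.7 km.
Leg B→C: central angle 1.7769 rad, distance 3087.2 km.
Leg C→D: central angle 1.7539 rad, distance 3047.2 km.
Total: 3492.7 + 3087.2 + 3047.2 ≈ 9627 km.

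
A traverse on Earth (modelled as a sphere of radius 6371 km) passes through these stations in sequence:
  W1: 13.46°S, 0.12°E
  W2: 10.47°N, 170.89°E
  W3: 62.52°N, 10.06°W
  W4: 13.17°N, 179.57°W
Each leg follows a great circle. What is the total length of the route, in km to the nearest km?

42406 km

Leg W1→W2: central angle 2.9756 rad, distance 18957.6 km.
Leg W2→W3: central angle 1.8676 rad, distance 11898.6 km.
Leg W3→W4: central angle 1.8128 rad, distance 11549.4 km.
Total: 18957.6 + 11898.6 + 11549.4 ≈ 42406 km.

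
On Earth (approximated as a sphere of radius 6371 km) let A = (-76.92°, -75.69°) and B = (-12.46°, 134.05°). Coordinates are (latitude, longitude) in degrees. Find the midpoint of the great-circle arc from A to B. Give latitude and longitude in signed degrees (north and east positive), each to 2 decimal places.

The central angle between A and B is δ = 1.5525 rad.
With f = 0.5, the slerp weights are sin((1−f)δ)/sin δ = 0.7007 and sin(fδ)/sin δ = 0.7007.
Weighted sum of the unit vectors: (0.7007)·(0.0559,-0.2193,-0.9741) + (0.7007)·(-0.6789,0.7018,-0.2158) = (-0.4365, 0.3381, -0.8337).
Converting back: φ = atan2(z, √(x²+y²)) = -56.48°, λ = atan2(y, x) = 142.24°.

-56.48°, 142.24°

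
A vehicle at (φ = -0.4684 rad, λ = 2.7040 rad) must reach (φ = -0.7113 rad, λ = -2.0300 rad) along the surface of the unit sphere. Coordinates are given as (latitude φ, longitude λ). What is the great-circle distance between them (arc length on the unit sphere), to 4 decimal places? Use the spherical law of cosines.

1.2563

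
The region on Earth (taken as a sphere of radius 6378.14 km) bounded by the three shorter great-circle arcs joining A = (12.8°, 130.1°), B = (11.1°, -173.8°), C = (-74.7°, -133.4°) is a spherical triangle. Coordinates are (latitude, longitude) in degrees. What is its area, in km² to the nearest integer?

Side lengths (central angles): a = 1.5593, b = 1.8161, c = 0.9565 rad; semiperimeter s = 2.1660.
By l'Huilier's theorem, tan(E/4) = √[tan(s/2) tan((s−a)/2) tan((s−b)/2) tan((s−c)/2)], giving spherical excess E = 1.0490 rad.
Area = E·R² = 1.0490 × (6378.14)² ≈ 42672386 km².

42672386 km²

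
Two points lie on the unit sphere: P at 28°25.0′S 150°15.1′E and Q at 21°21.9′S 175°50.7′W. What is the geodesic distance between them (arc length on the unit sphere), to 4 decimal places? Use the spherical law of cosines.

With latitudes φ₁ = -28.417°, φ₂ = -21.365° and longitude difference Δλ = 33.903°:
cos c = sin φ₁ sin φ₂ + cos φ₁ cos φ₂ cos Δλ = (-0.4759)(-0.3643) + (0.8795)(0.9313)(0.8300) = 0.85318,
so c = arccos(0.85318) = 0.54875 rad.
On the unit sphere the arc length equals the central angle: 0.5487.

0.5487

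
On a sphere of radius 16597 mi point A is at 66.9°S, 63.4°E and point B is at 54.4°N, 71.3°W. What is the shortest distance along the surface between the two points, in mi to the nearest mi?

Let φ₁ = -1.1676 rad, φ₂ = 0.9495 rad, and Δλ = -2.3510 rad.
Haversine: a = sin²(Δφ/2) + cos φ₁ cos φ₂ sin²(Δλ/2) = 0.7598 + (0.3923)(0.5821)(0.8517) = 0.95428.
Central angle c = 2·arcsin(√a) = 2.71061 rad.
Distance = R·c = 16597 × 2.7106 ≈ 44988 mi.

44988 mi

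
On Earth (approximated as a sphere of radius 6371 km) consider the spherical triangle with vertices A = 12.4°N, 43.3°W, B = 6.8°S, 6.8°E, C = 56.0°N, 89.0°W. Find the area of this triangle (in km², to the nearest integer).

Side lengths (central angles): a = 1.7257, b = 0.9771, c = 0.9315 rad; semiperimeter s = 1.8171.
By l'Huilier's theorem, tan(E/4) = √[tan(s/2) tan((s−a)/2) tan((s−b)/2) tan((s−c)/2)], giving spherical excess E = 0.4440 rad.
Area = E·R² = 0.4440 × (6371)² ≈ 18023404 km².

18023404 km²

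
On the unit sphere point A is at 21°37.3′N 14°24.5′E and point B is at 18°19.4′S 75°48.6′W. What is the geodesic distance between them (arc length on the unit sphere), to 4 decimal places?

1.6903

In radians: φ₁ = 0.3774, φ₂ = -0.3198, Δλ = -90.218° = -1.5746 rad.
Haversine: a = sin²(Δφ/2) + cos φ₁ cos φ₂ sin²(Δλ/2) = 0.1167 + (0.9296)(0.9493)(0.5019) = 0.55960.
Central angle c = 2·arcsin(√a) = 1.69028 rad.
On the unit sphere the arc length equals the central angle: 1.6903.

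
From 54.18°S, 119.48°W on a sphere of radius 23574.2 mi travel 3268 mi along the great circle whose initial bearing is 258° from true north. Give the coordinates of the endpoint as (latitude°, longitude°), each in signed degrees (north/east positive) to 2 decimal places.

Angular distance δ = d/R = 3268/23574.2 = 0.13863 rad; initial bearing θ = 4.5029 rad.
sin φ₂ = sin φ₁ cos δ + cos φ₁ sin δ cos θ = (-0.8109)(0.9904) + (0.5852)(0.1382)(-0.2079) = -0.8199, so φ₂ = -55.07°.
Δλ = atan2(sin θ sin δ cos φ₁, cos δ − sin φ₁ sin φ₂) = atan2(-0.0791, 0.3256) = -13.656°.
λ₂ = -119.480° − 13.656° = -133.14°.

-55.07°, -133.14°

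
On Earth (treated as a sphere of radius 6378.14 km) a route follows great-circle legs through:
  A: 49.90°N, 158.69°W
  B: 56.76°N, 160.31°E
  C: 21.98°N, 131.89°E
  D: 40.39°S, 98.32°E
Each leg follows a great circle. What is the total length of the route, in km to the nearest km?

15061 km

Leg A→B: central angle 0.4365 rad, distance 2784.1 km.
Leg B→C: central angle 0.7073 rad, distance 4511.6 km.
Leg C→D: central angle 1.2175 rad, distance 7765.6 km.
Total: 2784.1 + 4511.6 + 7765.6 ≈ 15061 km.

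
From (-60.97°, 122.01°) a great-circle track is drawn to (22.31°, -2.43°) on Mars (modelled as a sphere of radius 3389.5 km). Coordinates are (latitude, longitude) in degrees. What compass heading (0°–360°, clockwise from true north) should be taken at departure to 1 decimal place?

With φ₁ = -1.0641, φ₂ = 0.3894, Δλ = -2.1719 rad, the forward-azimuth formula gives
θ = atan2( sin Δλ cos φ₂ , cos φ₁ sin φ₂ − sin φ₁ cos φ₂ cos Δλ ) = atan2(-0.7630, -0.2733) = -109.70°.
Adding 360° brings this into [0°, 360°): 250.3°.

250.3°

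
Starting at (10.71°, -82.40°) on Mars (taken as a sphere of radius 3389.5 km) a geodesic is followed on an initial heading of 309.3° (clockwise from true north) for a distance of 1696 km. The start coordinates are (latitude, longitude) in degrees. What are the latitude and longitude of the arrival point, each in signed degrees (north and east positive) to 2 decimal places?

27.49°, -107.14°

Angular distance δ = d/R = 1696/3389.5 = 0.50037 rad; initial bearing θ = 5.3983 rad.
sin φ₂ = sin φ₁ cos δ + cos φ₁ sin δ cos θ = (0.1858)(0.8774) + (0.9826)(0.4797)(0.6334) = 0.4616, so φ₂ = 27.49°.
Δλ = atan2(sin θ sin δ cos φ₁, cos δ − sin φ₁ sin φ₂) = atan2(-0.3648, 0.7916) = -24.741°.
λ₂ = -82.400° − 24.741° = -107.14°.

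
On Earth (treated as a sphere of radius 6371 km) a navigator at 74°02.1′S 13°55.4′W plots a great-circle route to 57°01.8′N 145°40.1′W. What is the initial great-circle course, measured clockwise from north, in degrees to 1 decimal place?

253.8°

Δλ = -131.745° = -2.2994 rad.
y = sin Δλ · cos φ₂ = (-0.7461)(0.5442) = -0.4060
x = cos φ₁ sin φ₂ − sin φ₁ cos φ₂ cos Δλ = (0.2751)(0.8390) − (-0.9614)(0.5442)(-0.6658) = -0.1176
θ = atan2(y, x) = -106.15°; adding 360° gives 253.8°.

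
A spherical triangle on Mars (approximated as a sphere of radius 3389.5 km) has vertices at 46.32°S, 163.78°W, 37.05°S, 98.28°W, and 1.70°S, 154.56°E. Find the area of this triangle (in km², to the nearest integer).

Side lengths (central angles): a = 1.7900, b = 1.0037, c = 0.8442 rad; semiperimeter s = 1.8190.
By l'Huilier's theorem, tan(E/4) = √[tan(s/2) tan((s−a)/2) tan((s−b)/2) tan((s−c)/2)], giving spherical excess E = 0.2605 rad.
Area = E·R² = 0.2605 × (3389.5)² ≈ 2993046 km².

2993046 km²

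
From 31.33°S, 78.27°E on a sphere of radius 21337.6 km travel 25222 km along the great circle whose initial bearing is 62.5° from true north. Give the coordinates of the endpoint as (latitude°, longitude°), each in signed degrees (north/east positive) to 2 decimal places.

9.67°, 134.64°

Angular distance δ = d/R = 25222/21337.6 = 1.18204 rad; initial bearing θ = 1.0908 rad.
sin φ₂ = sin φ₁ cos δ + cos φ₁ sin δ cos θ = (-0.5200)(0.3790) + (0.8542)(0.9254)(0.4617) = 0.1679, so φ₂ = 9.67°.
Δλ = atan2(sin θ sin δ cos φ₁, cos δ − sin φ₁ sin φ₂) = atan2(0.7011, 0.4663) = 56.371°.
λ₂ = 78.270° + 56.371° = 134.64°.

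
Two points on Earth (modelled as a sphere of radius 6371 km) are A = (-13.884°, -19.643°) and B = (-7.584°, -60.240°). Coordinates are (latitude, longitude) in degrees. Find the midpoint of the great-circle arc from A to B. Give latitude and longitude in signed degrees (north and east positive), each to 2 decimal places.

-11.43°, -40.16°

The central angle between A and B is δ = 0.7039 rad.
With f = 0.5, the slerp weights are sin((1−f)δ)/sin δ = 0.5326 and sin(fδ)/sin δ = 0.5326.
Weighted sum of the unit vectors: (0.5326)·(0.9143,-0.3263,-0.2400) + (0.5326)·(0.4920,-0.8605,-0.1320) = (0.7491, -0.6322, -0.1981).
Converting back: φ = atan2(z, √(x²+y²)) = -11.43°, λ = atan2(y, x) = -40.16°.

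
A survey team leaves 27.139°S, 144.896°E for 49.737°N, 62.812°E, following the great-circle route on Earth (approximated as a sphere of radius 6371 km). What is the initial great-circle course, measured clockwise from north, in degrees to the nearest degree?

Δλ = -82.084° = -1.4326 rad.
y = sin Δλ · cos φ₂ = (-0.9905)(0.6463) = -0.6401
x = cos φ₁ sin φ₂ − sin φ₁ cos φ₂ cos Δλ = (0.8899)(0.7631) − (-0.4562)(0.6463)(0.1377) = 0.7197
θ = atan2(y, x) = -41.65°; adding 360° gives 318°.

318°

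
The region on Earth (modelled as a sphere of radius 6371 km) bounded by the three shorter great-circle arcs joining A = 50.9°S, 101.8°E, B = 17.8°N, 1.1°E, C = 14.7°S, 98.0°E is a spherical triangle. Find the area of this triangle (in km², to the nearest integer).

33070061 km²

Side lengths (central angles): a = 1.7601, b = 0.6341, c = 1.9270 rad; semiperimeter s = 2.1606.
By l'Huilier's theorem, tan(E/4) = √[tan(s/2) tan((s−a)/2) tan((s−b)/2) tan((s−c)/2)], giving spherical excess E = 0.8147 rad.
Area = E·R² = 0.8147 × (6371)² ≈ 33070061 km².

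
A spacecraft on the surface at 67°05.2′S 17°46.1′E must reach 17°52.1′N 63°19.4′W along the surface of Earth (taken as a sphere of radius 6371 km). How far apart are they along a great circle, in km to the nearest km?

11455 km

With latitudes φ₁ = -67.087°, φ₂ = 17.868° and longitude difference Δλ = -81.092°:
cos c = sin φ₁ sin φ₂ + cos φ₁ cos φ₂ cos Δλ = (-0.9211)(0.3068) + (0.3893)(0.9518)(0.1549) = -0.22524,
so c = arccos(-0.22524) = 1.79798 rad.
Distance = R·c = 6371 × 1.7980 ≈ 11455 km.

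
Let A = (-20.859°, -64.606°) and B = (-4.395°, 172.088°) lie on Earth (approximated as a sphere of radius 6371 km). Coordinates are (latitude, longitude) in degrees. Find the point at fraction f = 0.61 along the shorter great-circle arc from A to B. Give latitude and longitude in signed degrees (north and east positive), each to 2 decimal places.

-22.23°, -143.62°

The central angle between A and B is δ = 2.0764 rad.
With f = 0.61, the slerp weights are sin((1−f)δ)/sin δ = 0.8277 and sin(fδ)/sin δ = 1.0905.
Weighted sum of the unit vectors: (0.8277)·(0.4007,-0.8442,-0.3561) + (1.0905)·(-0.9876,0.1372,-0.0766) = (-0.7453, -0.5490, -0.3783).
Converting back: φ = atan2(z, √(x²+y²)) = -22.23°, λ = atan2(y, x) = -143.62°.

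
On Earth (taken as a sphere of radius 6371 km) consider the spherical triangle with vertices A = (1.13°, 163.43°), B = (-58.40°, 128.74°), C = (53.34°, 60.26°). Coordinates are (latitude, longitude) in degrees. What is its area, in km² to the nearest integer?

64572431 km²

Side lengths (central angles): a = 2.1755, b = 1.6913, c = 1.1440 rad; semiperimeter s = 2.5054.
By l'Huilier's theorem, tan(E/4) = √[tan(s/2) tan((s−a)/2) tan((s−b)/2) tan((s−c)/2)], giving spherical excess E = 1.5909 rad.
Area = E·R² = 1.5909 × (6371)² ≈ 64572431 km².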